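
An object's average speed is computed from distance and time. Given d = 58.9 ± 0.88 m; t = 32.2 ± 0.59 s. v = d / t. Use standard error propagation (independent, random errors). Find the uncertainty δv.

0.0432 m/s

For a monomial v ∝ d, t^-1, fractional errors add in quadrature:
  (1·δd/d)² = (1×0.0149)² = 0.000223;  (-1·δt/t)² = (-1×0.0183)² = 0.000336
δv/v = √(0.000559) = 0.0236
v = 1.83 m/s, so δv = 0.0236 × 1.83 = 0.0432 m/s.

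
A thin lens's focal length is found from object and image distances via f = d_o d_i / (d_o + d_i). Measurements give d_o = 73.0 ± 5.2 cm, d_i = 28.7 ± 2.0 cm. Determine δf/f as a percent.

5.39%

∂f/∂d_o = (d_i/(d_o+d_i))² = 0.0796;  ∂f/∂d_i = (d_o/(d_o+d_i))² = 0.515
δf = √((∂f/∂d_o · δd_o)² + (∂f/∂d_i · δd_i)²) = √(0.171 + 1.06) = 1.11 cm
f = 20.6 cm, so δf/f = 1.11/20.6 = 0.0539.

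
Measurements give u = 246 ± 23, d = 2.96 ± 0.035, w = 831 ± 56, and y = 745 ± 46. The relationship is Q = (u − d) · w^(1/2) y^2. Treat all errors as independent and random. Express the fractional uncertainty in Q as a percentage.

Let h = u − d = 243. δh = √(δu² + δd²) = √(529 + 0.00123) = 23.0, so δh/h = 0.0946.
Q is then a monomial in h, w, y:
δQ/Q = √((δh/h)² + (½·δw/w)² + (2·δy/y)²) = √(0.00896 + 0.00114 + 0.0152) = 0.159

15.9%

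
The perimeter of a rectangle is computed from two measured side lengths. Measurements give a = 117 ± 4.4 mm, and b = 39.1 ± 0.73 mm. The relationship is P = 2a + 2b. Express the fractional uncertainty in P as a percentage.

2.86%

Each term contributes (cᵢ δxᵢ)² to (δP)²:
  (2·δa)² = 77.4;  (2·δb)² = 2.13
δP = √(79.6) = 8.92 mm
P = 312 mm, so δP/P = 8.92/312 = 0.0286.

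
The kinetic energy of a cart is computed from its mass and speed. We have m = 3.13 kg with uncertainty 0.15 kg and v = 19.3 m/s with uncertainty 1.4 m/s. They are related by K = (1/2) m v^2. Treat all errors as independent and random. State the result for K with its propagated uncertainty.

For a monomial K ∝ m, v^2, fractional errors add in quadrature:
  (1·δm/m)² = (1×0.0479)² = 0.00230;  (2·δv/v)² = (2×0.0725)² = 0.0210
δK/K = √(0.0233) = 0.153
K = 583 J, so δK = 0.153 × 583 = 89.1 J.

583 ± 89.1 J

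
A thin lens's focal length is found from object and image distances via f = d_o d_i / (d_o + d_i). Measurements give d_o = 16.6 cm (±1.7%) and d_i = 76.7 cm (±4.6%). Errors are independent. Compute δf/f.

∂f/∂d_o = (d_i/(d_o+d_i))² = 0.676;  ∂f/∂d_i = (d_o/(d_o+d_i))² = 0.0317
δf = √((∂f/∂d_o · δd_o)² + (∂f/∂d_i · δd_i)²) = √(0.0364 + 0.0125) = 0.221 cm
f = 13.6 cm, so δf/f = 0.221/13.6 = 0.0162.

0.0162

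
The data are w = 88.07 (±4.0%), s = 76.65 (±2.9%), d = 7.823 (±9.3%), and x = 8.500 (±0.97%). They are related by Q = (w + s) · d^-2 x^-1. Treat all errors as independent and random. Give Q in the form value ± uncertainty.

0.3167 ± 0.0595

Let u = w + s = 164.7. δu = √(δw² + δs²) = √(12.4 + 4.94) = 4.17, so δu/u = 0.0253.
Q is then a monomial in u, d, x:
δQ/Q = √((δu/u)² + (-2·δd/d)² + (-1·δx/x)²) = √(0.000639 + 0.0346 + 9.41e-05) = 0.188
Q = 0.3167, so δQ = 0.188 × 0.3167 = 0.0595.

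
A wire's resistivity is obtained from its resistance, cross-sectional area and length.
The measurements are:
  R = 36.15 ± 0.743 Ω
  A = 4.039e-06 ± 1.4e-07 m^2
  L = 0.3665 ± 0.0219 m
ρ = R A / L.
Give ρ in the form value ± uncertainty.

Relative error in a monomial: (δρ/ρ)² = Σ (nᵢ · δxᵢ/xᵢ)².
  (1·δR/R)² = (1×0.0206)² = 0.000422;  (1·δA/A)² = (1×0.0347)² = 0.00120;  (-1·δL/L)² = (-1×0.0598)² = 0.00357
δρ/ρ = √(0.00519) = 0.0721
ρ = 0.0003984 Ω·m, so δρ = 0.0721 × 0.0003984 = 2.87e-05 Ω·m.

(3.984 ± 0.287) × 10^-4 Ω·m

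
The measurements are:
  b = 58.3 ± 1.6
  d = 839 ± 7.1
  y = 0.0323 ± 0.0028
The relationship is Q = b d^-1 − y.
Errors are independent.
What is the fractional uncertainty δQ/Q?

0.0925

Let p = b·d^-1 = 0.0695. δp/p = √((1·δb/b)² + (-1·δd/d)²) = √(0.000753 + 7.16e-05) = 0.0287, so δp = 0.00200.
Q = p − y: δQ = √(δp² + δy²) = √(3.98e-06 + 7.84e-06) = 0.00344
Q = 0.0372, so δQ/Q = 0.00344/0.0372 = 0.0925.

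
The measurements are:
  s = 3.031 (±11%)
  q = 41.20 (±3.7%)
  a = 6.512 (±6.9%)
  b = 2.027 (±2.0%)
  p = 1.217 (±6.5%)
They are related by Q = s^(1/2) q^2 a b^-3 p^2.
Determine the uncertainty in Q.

Products/powers → add relative errors in quadrature, weighted by exponent:
  (½·δs/s)² = (0.5×0.110)² = 0.00303;  (2·δq/q)² = (2×0.0370)² = 0.00548;  (1·δa/a)² = (1×0.0690)² = 0.00476;  (-3·δb/b)² = (-3×0.0200)² = 0.00360;  (2·δp/p)² = (2×0.0650)² = 0.0169
δQ/Q = √(0.0338) = 0.184
Q = 3422, so δQ = 0.184 × 3422 = 629.

629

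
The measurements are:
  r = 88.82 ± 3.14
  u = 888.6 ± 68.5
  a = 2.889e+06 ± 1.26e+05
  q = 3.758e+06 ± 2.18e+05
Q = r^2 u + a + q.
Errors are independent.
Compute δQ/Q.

Let p = r^2·u = 7.01e+06. δp/p = √((2·δr/r)² + (1·δu/u)²) = √(0.00500 + 0.00594) = 0.105, so δp = 7.33e+05.
Q = p + a + q: δQ = √(δp² + δa² + δq²) = √(5.38e+11 + 1.59e+10 + 4.75e+10) = 7.75e+05
Q = 1.366e+07, so δQ/Q = 7.75e+05/1.366e+07 = 0.0568.

0.0568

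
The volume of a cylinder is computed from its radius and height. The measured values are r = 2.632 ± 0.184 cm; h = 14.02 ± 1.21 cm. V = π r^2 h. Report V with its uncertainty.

For a monomial V ∝ r^2, h, fractional errors add in quadrature:
  (2·δr/r)² = (2×0.0699)² = 0.0195;  (1·δh/h)² = (1×0.0863)² = 0.00745
δV/V = √(0.0270) = 0.164
V = 305.1 cm^3, so δV = 0.164 × 305.1 = 50.1 cm^3.

305.1 ± 50.1 cm^3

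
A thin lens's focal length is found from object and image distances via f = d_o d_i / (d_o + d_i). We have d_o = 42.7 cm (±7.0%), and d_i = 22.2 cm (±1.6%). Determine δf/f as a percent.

2.62%

∂f/∂d_o = (d_i/(d_o+d_i))² = 0.117;  ∂f/∂d_i = (d_o/(d_o+d_i))² = 0.433
δf = √((∂f/∂d_o · δd_o)² + (∂f/∂d_i · δd_i)²) = √(0.122 + 0.0236) = 0.382 cm
f = 14.6 cm, so δf/f = 0.382/14.6 = 0.0262.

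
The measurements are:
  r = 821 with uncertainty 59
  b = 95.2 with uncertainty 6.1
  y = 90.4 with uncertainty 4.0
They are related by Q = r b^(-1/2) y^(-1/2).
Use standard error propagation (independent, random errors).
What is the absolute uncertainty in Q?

0.723

Q is a product of powers, so relative uncertainties combine in quadrature:
  (1·δr/r)² = (1×0.0719)² = 0.00516;  (−½·δb/b)² = (-0.5×0.0641)² = 0.00103;  (−½·δy/y)² = (-0.5×0.0442)² = 0.000489
δQ/Q = √(0.00668) = 0.0817
Q = 8.85, so δQ = 0.0817 × 8.85 = 0.723.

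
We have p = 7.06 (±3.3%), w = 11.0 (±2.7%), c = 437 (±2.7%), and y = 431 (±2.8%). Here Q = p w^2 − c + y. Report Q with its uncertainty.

Let h = p·w^2 = 854. δh/h = √((1·δp/p)² + (2·δw/w)²) = √(0.00109 + 0.00292) = 0.0633, so δh = 54.1.
Q = h − c + y: δQ = √(δh² + δc² + δy²) = √(2920 + 139 + 146) = 56.6
Q = 848.

848 ± 56.6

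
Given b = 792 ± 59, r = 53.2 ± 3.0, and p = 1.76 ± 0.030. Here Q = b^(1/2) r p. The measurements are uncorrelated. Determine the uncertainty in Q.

184

Since Q is a product/quotient, work with relative uncertainties:
  (½·δb/b)² = (0.5×0.0745)² = 0.00139;  (1·δr/r)² = (1×0.0564)² = 0.00318;  (1·δp/p)² = (1×0.0170)² = 0.000291
δQ/Q = √(0.00486) = 0.0697
Q = 2640, so δQ = 0.0697 × 2640 = 184.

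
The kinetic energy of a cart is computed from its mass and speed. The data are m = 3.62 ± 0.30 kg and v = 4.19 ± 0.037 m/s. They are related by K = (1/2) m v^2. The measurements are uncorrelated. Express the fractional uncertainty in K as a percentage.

Relative error in a monomial: (δK/K)² = Σ (nᵢ · δxᵢ/xᵢ)².
  (1·δm/m)² = (1×0.0829)² = 0.00687;  (2·δv/v)² = (2×0.00883)² = 0.000312
δK/K = √(0.00718) = 0.0847

8.47%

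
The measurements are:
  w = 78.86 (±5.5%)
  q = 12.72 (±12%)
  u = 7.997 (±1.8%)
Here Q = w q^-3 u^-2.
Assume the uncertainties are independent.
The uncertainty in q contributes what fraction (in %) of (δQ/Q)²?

(δQ/Q)² = (1·δw/w)² + (-3·δq/q)² + (-2·δu/u)²
  w term: (1×0.0550)² = 0.00302
  q term: (-3×0.120)² = 0.130
  u term: (-2×0.0180)² = 0.00130
Total = 0.134. Share from q = 0.130/0.134 = 0.968.

96.8%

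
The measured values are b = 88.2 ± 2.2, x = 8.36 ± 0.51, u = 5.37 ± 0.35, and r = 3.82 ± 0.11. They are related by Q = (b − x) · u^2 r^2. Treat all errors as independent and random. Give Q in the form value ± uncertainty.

33600 ± 4880

Let w = b − x = 79.8. δw = √(δb² + δx²) = √(4.84 + 0.260) = 2.26, so δw/w = 0.0283.
Q is then a monomial in w, u, r:
δQ/Q = √((δw/w)² + (2·δu/u)² + (2·δr/r)²) = √(0.000800 + 0.0170 + 0.00332) = 0.145
Q = 33600, so δQ = 0.145 × 33600 = 4880.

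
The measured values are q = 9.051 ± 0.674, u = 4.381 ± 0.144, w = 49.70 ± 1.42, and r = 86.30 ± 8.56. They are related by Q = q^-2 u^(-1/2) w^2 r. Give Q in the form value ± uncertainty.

For a monomial Q ∝ q^-2, u^(-1/2), w^2, r, fractional errors add in quadrature:
  (-2·δq/q)² = (-2×0.0745)² = 0.0222;  (−½·δu/u)² = (-0.5×0.0329)² = 0.000270;  (2·δw/w)² = (2×0.0286)² = 0.00327;  (1·δr/r)² = (1×0.0992)² = 0.00984
δQ/Q = √(0.0356) = 0.189
Q = 1243, so δQ = 0.189 × 1243 = 234.

1243 ± 234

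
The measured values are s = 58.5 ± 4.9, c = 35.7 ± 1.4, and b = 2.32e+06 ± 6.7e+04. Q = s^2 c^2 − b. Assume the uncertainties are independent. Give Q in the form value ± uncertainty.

Let p = s^2·c^2 = 4.36e+06. δp/p = √((2·δs/s)² + (2·δc/c)²) = √(0.0281 + 0.00615) = 0.185, so δp = 8.07e+05.
Q = p − b: δQ = √(δp² + δb²) = √(6.51e+11 + 4.49e+09) = 8.1e+05
Q = 2.04e+06.

(2.04 ± 0.810) × 10^6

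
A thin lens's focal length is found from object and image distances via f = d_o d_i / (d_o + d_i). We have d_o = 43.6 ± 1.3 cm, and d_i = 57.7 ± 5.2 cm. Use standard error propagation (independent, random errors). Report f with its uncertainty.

24.8 ± 1.05 cm

∂f/∂d_o = (d_i/(d_o+d_i))² = 0.324;  ∂f/∂d_i = (d_o/(d_o+d_i))² = 0.185
δf = √((∂f/∂d_o · δd_o)² + (∂f/∂d_i · δd_i)²) = √(0.178 + 0.928) = 1.05 cm
f = 24.8 cm.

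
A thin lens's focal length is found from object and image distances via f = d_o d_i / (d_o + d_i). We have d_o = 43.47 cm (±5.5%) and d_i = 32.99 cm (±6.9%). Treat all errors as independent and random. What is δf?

0.860 cm

∂f/∂d_o = (d_i/(d_o+d_i))² = 0.186;  ∂f/∂d_i = (d_o/(d_o+d_i))² = 0.323
δf = √((∂f/∂d_o · δd_o)² + (∂f/∂d_i · δd_i)²) = √(0.198 + 0.541) = 0.860 cm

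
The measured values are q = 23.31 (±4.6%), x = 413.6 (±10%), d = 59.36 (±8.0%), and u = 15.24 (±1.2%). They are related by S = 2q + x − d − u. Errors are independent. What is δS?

For a sum/difference, combine absolute errors in quadrature:
  (2·δq)² = 4.60;  (δx)² = 1710;  (δd)² = 22.6;  (δu)² = 0.0334
δS = √(1740) = 41.7

41.7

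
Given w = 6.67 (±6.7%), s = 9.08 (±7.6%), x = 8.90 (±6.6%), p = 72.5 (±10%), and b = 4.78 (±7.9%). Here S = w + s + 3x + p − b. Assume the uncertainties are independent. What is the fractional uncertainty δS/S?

Absolute uncertainties add in quadrature for a linear combination:
  (δw)² = 0.200;  (δs)² = 0.476;  (3·δx)² = 3.11;  (δp)² = 52.6;  (δb)² = 0.143
δS = √(56.5) = 7.52
S = 110, so δS/S = 7.52/110 = 0.0682.

0.0682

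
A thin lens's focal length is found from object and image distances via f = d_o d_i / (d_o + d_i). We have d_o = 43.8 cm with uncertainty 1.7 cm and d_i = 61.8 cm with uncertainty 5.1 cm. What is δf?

1.05 cm

∂f/∂d_o = (d_i/(d_o+d_i))² = 0.342;  ∂f/∂d_i = (d_o/(d_o+d_i))² = 0.172
δf = √((∂f/∂d_o · δd_o)² + (∂f/∂d_i · δd_i)²) = √(0.339 + 0.770) = 1.05 cm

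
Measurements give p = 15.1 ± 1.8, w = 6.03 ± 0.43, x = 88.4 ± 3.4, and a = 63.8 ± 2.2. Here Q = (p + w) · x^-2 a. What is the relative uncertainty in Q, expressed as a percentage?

Let u = p + w = 21.1. δu = √(δp² + δw²) = √(3.24 + 0.185) = 1.85, so δu/u = 0.0876.
Q is then a monomial in u, x, a:
δQ/Q = √((δu/u)² + (-2·δx/x)² + (1·δa/a)²) = √(0.00767 + 0.00592 + 0.00119) = 0.122

12.2%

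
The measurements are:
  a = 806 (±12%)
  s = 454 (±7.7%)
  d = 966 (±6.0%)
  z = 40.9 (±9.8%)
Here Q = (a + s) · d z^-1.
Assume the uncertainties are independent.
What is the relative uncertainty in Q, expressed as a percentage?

14.1%

Let u = a + s = 1260. δu = √(δa² + δs²) = √(9350 + 1220) = 103, so δu/u = 0.0816.
Q is then a monomial in u, d, z:
δQ/Q = √((δu/u)² + (1·δd/d)² + (-1·δz/z)²) = √(0.00666 + 0.00360 + 0.00960) = 0.141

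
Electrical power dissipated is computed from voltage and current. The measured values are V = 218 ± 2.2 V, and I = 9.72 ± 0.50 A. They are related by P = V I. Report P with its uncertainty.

2120 ± 111 W

For a monomial P ∝ V, I, fractional errors add in quadrature:
  (1·δV/V)² = (1×0.0101)² = 0.000102;  (1·δI/I)² = (1×0.0514)² = 0.00265
δP/P = √(0.00275) = 0.0524
P = 2120 W, so δP = 0.0524 × 2120 = 111 W.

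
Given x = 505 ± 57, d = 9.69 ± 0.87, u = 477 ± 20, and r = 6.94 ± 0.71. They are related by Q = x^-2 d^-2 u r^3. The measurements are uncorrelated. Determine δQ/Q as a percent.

Each factor contributes (exponent × relative error)² to (δQ/Q)²:
  (-2·δx/x)² = (-2×0.113)² = 0.0510;  (-2·δd/d)² = (-2×0.0898)² = 0.0322;  (1·δu/u)² = (1×0.0419)² = 0.00176;  (3·δr/r)² = (3×0.102)² = 0.0942
δQ/Q = √(0.179) = 0.423

42.3%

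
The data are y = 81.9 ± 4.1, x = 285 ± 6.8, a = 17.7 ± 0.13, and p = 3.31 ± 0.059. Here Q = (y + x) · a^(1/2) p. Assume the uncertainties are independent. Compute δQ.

Let u = y + x = 367. δu = √(δy² + δx²) = √(16.8 + 46.2) = 7.94, so δu/u = 0.0216.
Q is then a monomial in u, a, p:
δQ/Q = √((δu/u)² + (½·δa/a)² + (1·δp/p)²) = √(0.000468 + 1.35e-05 + 0.000318) = 0.0283
Q = 5110, so δQ = 0.0283 × 5110 = 144.

144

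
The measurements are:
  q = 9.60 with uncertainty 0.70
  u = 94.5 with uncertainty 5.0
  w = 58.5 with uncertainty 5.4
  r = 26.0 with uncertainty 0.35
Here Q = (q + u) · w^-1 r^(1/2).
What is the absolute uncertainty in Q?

Let h = q + u = 104. δh = √(δq² + δu²) = √(0.490 + 25.0) = 5.05, so δh/h = 0.0485.
Q is then a monomial in h, w, r:
δQ/Q = √((δh/h)² + (-1·δw/w)² + (½·δr/r)²) = √(0.00235 + 0.00852 + 4.53e-05) = 0.104
Q = 9.07, so δQ = 0.104 × 9.07 = 0.948.

0.948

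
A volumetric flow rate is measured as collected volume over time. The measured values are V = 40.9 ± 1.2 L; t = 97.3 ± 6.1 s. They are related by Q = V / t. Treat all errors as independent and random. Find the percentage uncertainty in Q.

Each factor contributes (exponent × relative error)² to (δQ/Q)²:
  (1·δV/V)² = (1×0.0293)² = 0.000861;  (-1·δt/t)² = (-1×0.0627)² = 0.00393
δQ/Q = √(0.00479) = 0.0692

6.92%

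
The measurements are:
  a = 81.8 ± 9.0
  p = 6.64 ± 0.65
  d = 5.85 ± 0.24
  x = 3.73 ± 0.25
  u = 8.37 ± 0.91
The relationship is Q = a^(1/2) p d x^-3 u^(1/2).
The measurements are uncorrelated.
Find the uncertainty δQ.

4.70

Relative error in a monomial: (δQ/Q)² = Σ (nᵢ · δxᵢ/xᵢ)².
  (½·δa/a)² = (0.5×0.110)² = 0.00303;  (1·δp/p)² = (1×0.0979)² = 0.00958;  (1·δd/d)² = (1×0.0410)² = 0.00168;  (-3·δx/x)² = (-3×0.0670)² = 0.0404;  (½·δu/u)² = (0.5×0.109)² = 0.00296
δQ/Q = √(0.0577) = 0.240
Q = 19.6, so δQ = 0.240 × 19.6 = 4.70.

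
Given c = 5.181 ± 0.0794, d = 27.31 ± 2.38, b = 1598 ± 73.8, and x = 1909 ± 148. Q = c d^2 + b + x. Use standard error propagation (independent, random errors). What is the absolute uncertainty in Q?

696

Let p = c·d^2 = 3864. δp/p = √((1·δc/c)² + (2·δd/d)²) = √(0.000235 + 0.0304) = 0.175, so δp = 676.
Q = p + b + x: δQ = √(δp² + δb² + δx²) = √(4.57e+05 + 5450 + 21900) = 696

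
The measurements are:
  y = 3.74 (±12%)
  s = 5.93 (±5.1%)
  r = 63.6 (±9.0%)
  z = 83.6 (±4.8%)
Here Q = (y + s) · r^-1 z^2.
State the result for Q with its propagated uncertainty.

1060 ± 152

Let u = y + s = 9.67. δu = √(δy² + δs²) = √(0.201 + 0.0915) = 0.541, so δu/u = 0.0560.
Q is then a monomial in u, r, z:
δQ/Q = √((δu/u)² + (-1·δr/r)² + (2·δz/z)²) = √(0.00313 + 0.00810 + 0.00922) = 0.143
Q = 1060, so δQ = 0.143 × 1060 = 152.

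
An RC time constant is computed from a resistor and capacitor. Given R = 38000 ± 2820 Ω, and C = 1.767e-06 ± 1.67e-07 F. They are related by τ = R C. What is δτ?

Since τ is a product/quotient, work with relative uncertainties:
  (1·δR/R)² = (1×0.0742)² = 0.00551;  (1·δC/C)² = (1×0.0945)² = 0.00893
δτ/τ = √(0.0144) = 0.120
τ = 0.06715 s, so δτ = 0.120 × 0.06715 = 0.00807 s.

0.00807 s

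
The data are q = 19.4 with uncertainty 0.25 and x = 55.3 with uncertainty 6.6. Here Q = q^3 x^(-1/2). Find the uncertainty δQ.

Q is a product of powers, so relative uncertainties combine in quadrature:
  (3·δq/q)² = (3×0.0129)² = 0.00149;  (−½·δx/x)² = (-0.5×0.119)² = 0.00356
δQ/Q = √(0.00506) = 0.0711
Q = 982, so δQ = 0.0711 × 982 = 69.8.

69.8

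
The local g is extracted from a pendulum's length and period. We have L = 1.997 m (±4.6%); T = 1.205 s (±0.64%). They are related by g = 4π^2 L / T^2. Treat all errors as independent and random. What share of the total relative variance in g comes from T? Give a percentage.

(δg/g)² = (1·δL/L)² + (-2·δT/T)²
  L term: (1×0.0460)² = 0.00212
  T term: (-2×0.00640)² = 0.000164
Total = 0.00228. Share from T = 0.000164/0.00228 = 0.0719.

7.19%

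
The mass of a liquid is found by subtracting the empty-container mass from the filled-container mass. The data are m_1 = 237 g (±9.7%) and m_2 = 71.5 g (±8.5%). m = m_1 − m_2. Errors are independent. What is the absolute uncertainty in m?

23.8 g

Absolute uncertainties add in quadrature for a linear combination:
  (δm_1)² = 528;  (δm_2)² = 36.9
δm = √(565) = 23.8 g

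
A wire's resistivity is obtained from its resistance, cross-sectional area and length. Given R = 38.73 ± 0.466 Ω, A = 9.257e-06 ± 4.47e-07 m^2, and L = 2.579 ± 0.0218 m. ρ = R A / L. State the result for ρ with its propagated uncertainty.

(1.390 ± 0.0702) × 10^-4 Ω·m

ρ is a product of powers, so relative uncertainties combine in quadrature:
  (1·δR/R)² = (1×0.0120)² = 0.000145;  (1·δA/A)² = (1×0.0483)² = 0.00233;  (-1·δL/L)² = (-1×0.00845)² = 7.15e-05
δρ/ρ = √(0.00255) = 0.0505
ρ = 0.0001390 Ω·m, so δρ = 0.0505 × 0.0001390 = 7.02e-06 Ω·m.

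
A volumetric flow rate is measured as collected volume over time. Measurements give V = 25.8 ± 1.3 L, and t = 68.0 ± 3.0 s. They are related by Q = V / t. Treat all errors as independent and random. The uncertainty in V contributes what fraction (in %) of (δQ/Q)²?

(δQ/Q)² = (1·δV/V)² + (-1·δt/t)²
  V term: (1×0.0504)² = 0.00254
  t term: (-1×0.0441)² = 0.00195
Total = 0.00449. Share from V = 0.00254/0.00449 = 0.566.

56.6%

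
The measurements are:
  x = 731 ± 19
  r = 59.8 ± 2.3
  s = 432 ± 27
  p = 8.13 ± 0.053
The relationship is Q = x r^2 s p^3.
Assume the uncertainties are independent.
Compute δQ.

6.33e+10

Products/powers → add relative errors in quadrature, weighted by exponent:
  (1·δx/x)² = (1×0.0260)² = 0.000676;  (2·δr/r)² = (2×0.0385)² = 0.00592;  (1·δs/s)² = (1×0.0625)² = 0.00391;  (3·δp/p)² = (3×0.00652)² = 0.000382
δQ/Q = √(0.0109) = 0.104
Q = 6.07e+11, so δQ = 0.104 × 6.07e+11 = 6.33e+10.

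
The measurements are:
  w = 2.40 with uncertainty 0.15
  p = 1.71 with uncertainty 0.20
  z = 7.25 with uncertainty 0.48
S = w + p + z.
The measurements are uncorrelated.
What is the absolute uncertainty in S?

0.541

Each term contributes (cᵢ δxᵢ)² to (δS)²:
  (δw)² = 0.0225;  (δp)² = 0.0400;  (δz)² = 0.230
δS = √(0.293) = 0.541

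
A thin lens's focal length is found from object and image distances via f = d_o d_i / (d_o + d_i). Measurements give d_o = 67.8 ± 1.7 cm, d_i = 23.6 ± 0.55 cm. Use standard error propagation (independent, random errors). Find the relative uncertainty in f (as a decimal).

∂f/∂d_o = (d_i/(d_o+d_i))² = 0.0667;  ∂f/∂d_i = (d_o/(d_o+d_i))² = 0.550
δf = √((∂f/∂d_o · δd_o)² + (∂f/∂d_i · δd_i)²) = √(0.0128 + 0.0916) = 0.323 cm
f = 17.5 cm, so δf/f = 0.323/17.5 = 0.0185.

0.0185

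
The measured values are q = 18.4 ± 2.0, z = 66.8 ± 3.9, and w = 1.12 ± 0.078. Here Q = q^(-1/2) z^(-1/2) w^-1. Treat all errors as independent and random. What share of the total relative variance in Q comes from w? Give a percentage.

56.0%

(δQ/Q)² = (−½·δq/q)² + (−½·δz/z)² + (-1·δw/w)²
  q term: (-0.5×0.109)² = 0.00295
  z term: (-0.5×0.0584)² = 0.000852
  w term: (-1×0.0696)² = 0.00485
Total = 0.00866. Share from w = 0.00485/0.00866 = 0.560.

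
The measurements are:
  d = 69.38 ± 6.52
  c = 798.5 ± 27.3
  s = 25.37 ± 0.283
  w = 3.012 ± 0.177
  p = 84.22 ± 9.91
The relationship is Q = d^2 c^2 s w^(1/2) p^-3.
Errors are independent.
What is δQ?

92100

For a monomial Q ∝ d^2, c^2, s, w^(1/2), p^-3, fractional errors add in quadrature:
  (2·δd/d)² = (2×0.0940)² = 0.0353;  (2·δc/c)² = (2×0.0342)² = 0.00468;  (1·δs/s)² = (1×0.0112)² = 0.000124;  (½·δw/w)² = (0.5×0.0588)² = 0.000863;  (-3·δp/p)² = (-3×0.118)² = 0.125
δQ/Q = √(0.166) = 0.407
Q = 226200, so δQ = 0.407 × 226200 = 92100.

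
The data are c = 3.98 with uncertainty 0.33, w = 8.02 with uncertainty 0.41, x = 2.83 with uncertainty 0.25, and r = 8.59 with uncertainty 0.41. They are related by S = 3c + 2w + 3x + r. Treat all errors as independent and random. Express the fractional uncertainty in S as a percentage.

3.43%

Each term contributes (cᵢ δxᵢ)² to (δS)²:
  (3·δc)² = 0.980;  (2·δw)² = 0.672;  (3·δx)² = 0.562;  (δr)² = 0.168
δS = √(2.38) = 1.54
S = 45.1, so δS/S = 1.54/45.1 = 0.0343.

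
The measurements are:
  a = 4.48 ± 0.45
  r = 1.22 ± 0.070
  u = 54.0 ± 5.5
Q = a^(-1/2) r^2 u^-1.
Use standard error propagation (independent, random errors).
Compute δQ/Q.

Each factor contributes (exponent × relative error)² to (δQ/Q)²:
  (−½·δa/a)² = (-0.5×0.100)² = 0.00252;  (2·δr/r)² = (2×0.0574)² = 0.0132;  (-1·δu/u)² = (-1×0.102)² = 0.0104
δQ/Q = √(0.0261) = 0.161

0.161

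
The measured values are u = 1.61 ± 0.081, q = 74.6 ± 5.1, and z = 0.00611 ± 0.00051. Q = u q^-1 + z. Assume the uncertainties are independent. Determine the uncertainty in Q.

0.00190

Let p = u·q^-1 = 0.0216. δp/p = √((1·δu/u)² + (-1·δq/q)²) = √(0.00253 + 0.00467) = 0.0849, so δp = 0.00183.
Q = p + z: δQ = √(δp² + δz²) = √(3.36e-06 + 2.6e-07) = 0.00190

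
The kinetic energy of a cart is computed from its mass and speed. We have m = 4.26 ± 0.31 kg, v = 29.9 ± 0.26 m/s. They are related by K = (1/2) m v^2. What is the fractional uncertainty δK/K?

0.0748

Relative error in a monomial: (δK/K)² = Σ (nᵢ · δxᵢ/xᵢ)².
  (1·δm/m)² = (1×0.0728)² = 0.00530;  (2·δv/v)² = (2×0.00870)² = 0.000302
δK/K = √(0.00560) = 0.0748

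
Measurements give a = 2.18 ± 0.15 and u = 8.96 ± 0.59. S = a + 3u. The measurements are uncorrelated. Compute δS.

1.78

Absolute uncertainties add in quadrature for a linear combination:
  (δa)² = 0.0225;  (3·δu)² = 3.13
δS = √(3.16) = 1.78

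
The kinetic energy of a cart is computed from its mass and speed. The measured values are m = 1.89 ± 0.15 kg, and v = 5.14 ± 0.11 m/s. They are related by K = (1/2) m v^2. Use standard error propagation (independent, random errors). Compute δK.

2.25 J

For a monomial K ∝ m, v^2, fractional errors add in quadrature:
  (1·δm/m)² = (1×0.0794)² = 0.00630;  (2·δv/v)² = (2×0.0214)² = 0.00183
δK/K = √(0.00813) = 0.0902
K = 25.0 J, so δK = 0.0902 × 25.0 = 2.25 J.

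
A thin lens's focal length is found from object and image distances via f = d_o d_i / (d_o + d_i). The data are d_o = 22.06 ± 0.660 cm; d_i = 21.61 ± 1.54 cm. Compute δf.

∂f/∂d_o = (d_i/(d_o+d_i))² = 0.245;  ∂f/∂d_i = (d_o/(d_o+d_i))² = 0.255
δf = √((∂f/∂d_o · δd_o)² + (∂f/∂d_i · δd_i)²) = √(0.0261 + 0.154) = 0.425 cm

0.425 cm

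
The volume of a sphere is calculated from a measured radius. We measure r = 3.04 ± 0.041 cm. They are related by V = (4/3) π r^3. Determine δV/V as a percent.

V ∝ r^3, so δV/V = |3| · δr/r = 3 × 0.0135 = 0.0405.

4.05%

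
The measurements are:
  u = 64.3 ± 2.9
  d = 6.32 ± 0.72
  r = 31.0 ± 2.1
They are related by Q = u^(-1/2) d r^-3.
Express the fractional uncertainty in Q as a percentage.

Since Q is a product/quotient, work with relative uncertainties:
  (−½·δu/u)² = (-0.5×0.0451)² = 0.000509;  (1·δd/d)² = (1×0.114)² = 0.0130;  (-3·δr/r)² = (-3×0.0677)² = 0.0413
δQ/Q = √(0.0548) = 0.234

23.4%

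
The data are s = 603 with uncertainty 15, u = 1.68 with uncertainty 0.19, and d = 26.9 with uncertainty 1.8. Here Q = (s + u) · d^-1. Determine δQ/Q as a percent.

Let w = s + u = 605. δw = √(δs² + δu²) = √(225 + 0.0361) = 15.0, so δw/w = 0.0248.
Q is then a monomial in w, d:
δQ/Q = √((δw/w)² + (-1·δd/d)²) = √(0.000615 + 0.00448) = 0.0714

7.14%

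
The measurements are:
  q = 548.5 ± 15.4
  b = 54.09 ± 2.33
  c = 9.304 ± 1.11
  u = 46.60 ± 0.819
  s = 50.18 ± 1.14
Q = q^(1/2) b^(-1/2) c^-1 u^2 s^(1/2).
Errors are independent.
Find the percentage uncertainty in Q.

12.8%

Each factor contributes (exponent × relative error)² to (δQ/Q)²:
  (½·δq/q)² = (0.5×0.0281)² = 0.000197;  (−½·δb/b)² = (-0.5×0.0431)² = 0.000464;  (-1·δc/c)² = (-1×0.119)² = 0.0142;  (2·δu/u)² = (2×0.0176)² = 0.00124;  (½·δs/s)² = (0.5×0.0227)² = 0.000129
δQ/Q = √(0.0163) = 0.128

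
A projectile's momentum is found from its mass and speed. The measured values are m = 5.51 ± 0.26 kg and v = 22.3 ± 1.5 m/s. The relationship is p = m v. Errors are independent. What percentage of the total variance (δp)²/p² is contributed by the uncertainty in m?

33.0%

(δp/p)² = (1·δm/m)² + (1·δv/v)²
  m term: (1×0.0472)² = 0.00223
  v term: (1×0.0673)² = 0.00452
Total = 0.00675. Share from m = 0.00223/0.00675 = 0.330.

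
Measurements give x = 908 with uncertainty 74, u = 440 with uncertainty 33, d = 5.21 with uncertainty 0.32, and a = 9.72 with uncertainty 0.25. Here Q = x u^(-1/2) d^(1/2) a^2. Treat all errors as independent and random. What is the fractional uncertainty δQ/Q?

0.108

Products/powers → add relative errors in quadrature, weighted by exponent:
  (1·δx/x)² = (1×0.0815)² = 0.00664;  (−½·δu/u)² = (-0.5×0.0750)² = 0.00141;  (½·δd/d)² = (0.5×0.0614)² = 0.000943;  (2·δa/a)² = (2×0.0257)² = 0.00265
δQ/Q = √(0.0116) = 0.108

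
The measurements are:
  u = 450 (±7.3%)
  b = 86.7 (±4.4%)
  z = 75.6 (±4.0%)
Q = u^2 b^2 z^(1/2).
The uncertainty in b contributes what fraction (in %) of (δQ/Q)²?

26.3%

(δQ/Q)² = (2·δu/u)² + (2·δb/b)² + (½·δz/z)²
  u term: (2×0.0730)² = 0.0213
  b term: (2×0.0440)² = 0.00774
  z term: (0.5×0.0400)² = 0.000400
Total = 0.0295. Share from b = 0.00774/0.0295 = 0.263.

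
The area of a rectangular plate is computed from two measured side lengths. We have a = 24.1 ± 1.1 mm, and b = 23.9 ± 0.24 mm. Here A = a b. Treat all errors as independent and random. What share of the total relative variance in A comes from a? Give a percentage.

(δA/A)² = (1·δa/a)² + (1·δb/b)²
  a term: (1×0.0456)² = 0.00208
  b term: (1×0.0100)² = 0.000101
Total = 0.00218. Share from a = 0.00208/0.00218 = 0.954.

95.4%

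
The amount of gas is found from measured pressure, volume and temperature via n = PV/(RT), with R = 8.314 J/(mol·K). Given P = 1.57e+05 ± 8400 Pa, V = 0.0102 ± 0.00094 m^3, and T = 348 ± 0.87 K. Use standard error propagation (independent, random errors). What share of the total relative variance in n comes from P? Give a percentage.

25.2%

(δn/n)² = (1·δP/P)² + (1·δV/V)² + (-1·δT/T)²
  P term: (1×0.0535)² = 0.00286
  V term: (1×0.0922)² = 0.00849
  T term: (-1×0.00250)² = 6.25e-06
Total = 0.0114. Share from P = 0.00286/0.0114 = 0.252.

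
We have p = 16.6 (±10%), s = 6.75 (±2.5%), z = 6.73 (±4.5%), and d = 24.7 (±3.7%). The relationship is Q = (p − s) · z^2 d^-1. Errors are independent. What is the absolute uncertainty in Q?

3.53

Let u = p − s = 9.85. δu = √(δp² + δs²) = √(2.76 + 0.0285) = 1.67, so δu/u = 0.169.
Q is then a monomial in u, z, d:
δQ/Q = √((δu/u)² + (2·δz/z)² + (-1·δd/d)²) = √(0.0287 + 0.00810 + 0.00137) = 0.195
Q = 18.1, so δQ = 0.195 × 18.1 = 3.53.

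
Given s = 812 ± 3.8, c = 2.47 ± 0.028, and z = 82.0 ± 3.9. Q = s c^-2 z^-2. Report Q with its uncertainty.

Q is a product of powers, so relative uncertainties combine in quadrature:
  (1·δs/s)² = (1×0.00468)² = 2.19e-05;  (-2·δc/c)² = (-2×0.0113)² = 0.000514;  (-2·δz/z)² = (-2×0.0476)² = 0.00905
δQ/Q = √(0.00958) = 0.0979
Q = 0.0198, so δQ = 0.0979 × 0.0198 = 0.00194.

0.0198 ± 0.00194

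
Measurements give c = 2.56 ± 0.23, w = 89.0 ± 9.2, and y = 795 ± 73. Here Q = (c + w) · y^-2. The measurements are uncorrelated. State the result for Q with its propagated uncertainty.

(1.45 ± 0.303) × 10^-4

Let u = c + w = 91.6. δu = √(δc² + δw²) = √(0.0529 + 84.6) = 9.20, so δu/u = 0.101.
Q is then a monomial in u, y:
δQ/Q = √((δu/u)² + (-2·δy/y)²) = √(0.0101 + 0.0337) = 0.209
Q = 0.000145, so δQ = 0.209 × 0.000145 = 3.03e-05.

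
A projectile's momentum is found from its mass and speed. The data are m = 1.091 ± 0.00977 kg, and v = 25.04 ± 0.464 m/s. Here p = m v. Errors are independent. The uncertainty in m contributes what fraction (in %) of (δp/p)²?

18.9%

(δp/p)² = (1·δm/m)² + (1·δv/v)²
  m term: (1×0.00896)² = 8.02e-05
  v term: (1×0.0185)² = 0.000343
Total = 0.000424. Share from m = 8.02e-05/0.000424 = 0.189.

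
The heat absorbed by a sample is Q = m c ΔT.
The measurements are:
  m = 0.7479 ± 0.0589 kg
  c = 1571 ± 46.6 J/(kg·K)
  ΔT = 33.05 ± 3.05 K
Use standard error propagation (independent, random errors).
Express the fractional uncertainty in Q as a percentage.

Since Q is a product/quotient, work with relative uncertainties:
  (1·δm/m)² = (1×0.0788)² = 0.00620;  (1·δc/c)² = (1×0.0297)² = 0.000880;  (1·δΔT/ΔT)² = (1×0.0923)² = 0.00852
δQ/Q = √(0.0156) = 0.125

12.5%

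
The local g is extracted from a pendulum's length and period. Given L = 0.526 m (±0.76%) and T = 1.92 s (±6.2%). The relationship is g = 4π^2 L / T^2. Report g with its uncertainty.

Each factor contributes (exponent × relative error)² to (δg/g)²:
  (1·δL/L)² = (1×0.00760)² = 5.78e-05;  (-2·δT/T)² = (-2×0.0620)² = 0.0154
δg/g = √(0.0154) = 0.124
g = 5.63 m/s^2, so δg = 0.124 × 5.63 = 0.700 m/s^2.

5.63 ± 0.700 m/s^2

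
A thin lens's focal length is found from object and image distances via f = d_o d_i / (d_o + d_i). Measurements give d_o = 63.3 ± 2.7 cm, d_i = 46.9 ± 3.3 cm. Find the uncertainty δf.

∂f/∂d_o = (d_i/(d_o+d_i))² = 0.181;  ∂f/∂d_i = (d_o/(d_o+d_i))² = 0.330
δf = √((∂f/∂d_o · δd_o)² + (∂f/∂d_i · δd_i)²) = √(0.239 + 1.19) = 1.19 cm

1.19 cm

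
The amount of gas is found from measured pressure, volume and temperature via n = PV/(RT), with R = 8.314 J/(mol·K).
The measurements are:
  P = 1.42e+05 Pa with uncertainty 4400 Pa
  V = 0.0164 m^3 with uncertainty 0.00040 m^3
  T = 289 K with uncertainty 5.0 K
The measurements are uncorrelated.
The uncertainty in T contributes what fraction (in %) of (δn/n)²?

16.1%

(δn/n)² = (1·δP/P)² + (1·δV/V)² + (-1·δT/T)²
  P term: (1×0.0310)² = 0.000960
  V term: (1×0.0244)² = 0.000595
  T term: (-1×0.0173)² = 0.000299
Total = 0.00185. Share from T = 0.000299/0.00185 = 0.161.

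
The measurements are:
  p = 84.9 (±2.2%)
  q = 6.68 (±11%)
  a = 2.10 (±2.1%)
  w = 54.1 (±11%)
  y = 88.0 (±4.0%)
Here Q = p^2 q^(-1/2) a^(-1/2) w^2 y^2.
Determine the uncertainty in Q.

Products/powers → add relative errors in quadrature, weighted by exponent:
  (2·δp/p)² = (2×0.0220)² = 0.00194;  (−½·δq/q)² = (-0.5×0.110)² = 0.00302;  (−½·δa/a)² = (-0.5×0.0210)² = 0.000110;  (2·δw/w)² = (2×0.110)² = 0.0484;  (2·δy/y)² = (2×0.0400)² = 0.00640
δQ/Q = √(0.0599) = 0.245
Q = 4.36e+10, so δQ = 0.245 × 4.36e+10 = 1.07e+10.

1.07e+10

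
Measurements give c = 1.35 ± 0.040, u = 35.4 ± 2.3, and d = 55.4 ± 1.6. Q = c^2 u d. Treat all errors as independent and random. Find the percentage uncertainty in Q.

Q is a product of powers, so relative uncertainties combine in quadrature:
  (2·δc/c)² = (2×0.0296)² = 0.00351;  (1·δu/u)² = (1×0.0650)² = 0.00422;  (1·δd/d)² = (1×0.0289)² = 0.000834
δQ/Q = √(0.00857) = 0.0926

9.26%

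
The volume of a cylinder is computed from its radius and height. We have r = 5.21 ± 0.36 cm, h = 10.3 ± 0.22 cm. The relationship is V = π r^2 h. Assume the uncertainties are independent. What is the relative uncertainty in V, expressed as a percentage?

14.0%

Relative error in a monomial: (δV/V)² = Σ (nᵢ · δxᵢ/xᵢ)².
  (2·δr/r)² = (2×0.0691)² = 0.0191;  (1·δh/h)² = (1×0.0214)² = 0.000456
δV/V = √(0.0196) = 0.140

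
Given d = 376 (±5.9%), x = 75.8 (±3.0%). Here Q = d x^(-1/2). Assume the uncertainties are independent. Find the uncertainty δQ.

2.63

For a monomial Q ∝ d, x^(-1/2), fractional errors add in quadrature:
  (1·δd/d)² = (1×0.0590)² = 0.00348;  (−½·δx/x)² = (-0.5×0.0300)² = 0.000225
δQ/Q = √(0.00371) = 0.0609
Q = 43.2, so δQ = 0.0609 × 43.2 = 2.63.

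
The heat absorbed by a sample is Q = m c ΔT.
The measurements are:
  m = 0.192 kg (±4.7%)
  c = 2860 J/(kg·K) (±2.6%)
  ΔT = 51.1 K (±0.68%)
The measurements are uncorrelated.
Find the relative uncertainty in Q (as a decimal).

For a monomial Q ∝ m, c, ΔT, fractional errors add in quadrature:
  (1·δm/m)² = (1×0.0470)² = 0.00221;  (1·δc/c)² = (1×0.0260)² = 0.000676;  (1·δΔT/ΔT)² = (1×0.00680)² = 4.62e-05
δQ/Q = √(0.00293) = 0.0541

0.0541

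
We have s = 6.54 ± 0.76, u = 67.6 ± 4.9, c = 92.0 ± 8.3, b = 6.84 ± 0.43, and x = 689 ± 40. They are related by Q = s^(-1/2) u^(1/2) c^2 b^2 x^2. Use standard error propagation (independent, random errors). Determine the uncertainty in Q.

1.56e+11

Q is a product of powers, so relative uncertainties combine in quadrature:
  (−½·δs/s)² = (-0.5×0.116)² = 0.00338;  (½·δu/u)² = (0.5×0.0725)² = 0.00131;  (2·δc/c)² = (2×0.0902)² = 0.0326;  (2·δb/b)² = (2×0.0629)² = 0.0158;  (2·δx/x)² = (2×0.0581)² = 0.0135
δQ/Q = √(0.0665) = 0.258
Q = 6.04e+11, so δQ = 0.258 × 6.04e+11 = 1.56e+11.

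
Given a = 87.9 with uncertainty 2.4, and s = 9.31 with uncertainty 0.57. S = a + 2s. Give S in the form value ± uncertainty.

107 ± 2.66

For a sum/difference, combine absolute errors in quadrature:
  (δa)² = 5.76;  (2·δs)² = 1.30
δS = √(7.06) = 2.66
S = 107.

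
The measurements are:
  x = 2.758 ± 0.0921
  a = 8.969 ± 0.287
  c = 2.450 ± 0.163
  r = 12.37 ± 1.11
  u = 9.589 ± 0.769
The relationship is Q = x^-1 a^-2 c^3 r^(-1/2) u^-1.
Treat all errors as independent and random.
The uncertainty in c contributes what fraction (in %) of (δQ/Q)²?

(δQ/Q)² = (-1·δx/x)² + (-2·δa/a)² + (3·δc/c)² + (−½·δr/r)² + (-1·δu/u)²
  x term: (-1×0.0334)² = 0.00112
  a term: (-2×0.0320)² = 0.00410
  c term: (3×0.0665)² = 0.0398
  r term: (-0.5×0.0897)² = 0.00201
  u term: (-1×0.0802)² = 0.00643
Total = 0.0535. Share from c = 0.0398/0.0535 = 0.745.

74.5%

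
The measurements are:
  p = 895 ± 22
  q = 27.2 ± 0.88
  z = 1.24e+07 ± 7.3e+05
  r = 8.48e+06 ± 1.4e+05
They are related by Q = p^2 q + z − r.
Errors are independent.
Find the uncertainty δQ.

Let w = p^2·q = 2.18e+07. δw/w = √((2·δp/p)² + (1·δq/q)²) = √(0.00242 + 0.00105) = 0.0589, so δw = 1.28e+06.
Q = w + z − r: δQ = √(δw² + δz² + δr²) = √(1.64e+12 + 5.33e+11 + 1.96e+10) = 1.48e+06

1.48e+06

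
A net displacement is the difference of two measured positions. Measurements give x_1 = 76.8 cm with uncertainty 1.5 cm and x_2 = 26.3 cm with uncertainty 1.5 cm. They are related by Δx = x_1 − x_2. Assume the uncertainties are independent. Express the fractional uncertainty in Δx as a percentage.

Absolute uncertainties add in quadrature for a linear combination:
  (δx_1)² = 2.25;  (δx_2)² = 2.25
δΔx = √(4.50) = 2.12 cm
Δx = 50.5 cm, so δΔx/Δx = 2.12/50.5 = 0.0420.

4.20%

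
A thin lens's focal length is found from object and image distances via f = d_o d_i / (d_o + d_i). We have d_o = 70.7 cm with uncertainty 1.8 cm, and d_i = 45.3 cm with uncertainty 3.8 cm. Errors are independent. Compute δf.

1.44 cm

∂f/∂d_o = (d_i/(d_o+d_i))² = 0.153;  ∂f/∂d_i = (d_o/(d_o+d_i))² = 0.371
δf = √((∂f/∂d_o · δd_o)² + (∂f/∂d_i · δd_i)²) = √(0.0754 + 1.99) = 1.44 cm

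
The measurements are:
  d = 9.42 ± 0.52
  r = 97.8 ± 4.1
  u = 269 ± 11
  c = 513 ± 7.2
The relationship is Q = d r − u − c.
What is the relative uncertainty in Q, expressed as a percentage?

Let p = d·r = 921. δp/p = √((1·δd/d)² + (1·δr/r)²) = √(0.00305 + 0.00176) = 0.0693, so δp = 63.9.
Q = p − u − c: δQ = √(δp² + δu² + δc²) = √(4080 + 121 + 51.8) = 65.2
Q = 139, so δQ/Q = 65.2/139 = 0.468.

46.8%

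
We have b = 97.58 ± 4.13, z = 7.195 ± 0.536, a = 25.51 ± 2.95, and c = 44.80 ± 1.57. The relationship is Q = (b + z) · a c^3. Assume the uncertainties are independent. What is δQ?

Let u = b + z = 104.8. δu = √(δb² + δz²) = √(17.1 + 0.287) = 4.16, so δu/u = 0.0397.
Q is then a monomial in u, a, c:
δQ/Q = √((δu/u)² + (1·δa/a)² + (3·δc/c)²) = √(0.00158 + 0.0134 + 0.0111) = 0.161
Q = 2.403e+08, so δQ = 0.161 × 2.403e+08 = 3.88e+07.

3.88e+07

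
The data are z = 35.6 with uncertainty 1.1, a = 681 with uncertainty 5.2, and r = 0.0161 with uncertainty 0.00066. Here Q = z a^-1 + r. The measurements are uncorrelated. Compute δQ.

Let p = z·a^-1 = 0.0523. δp/p = √((1·δz/z)² + (-1·δa/a)²) = √(0.000955 + 5.83e-05) = 0.0318, so δp = 0.00166.
Q = p + r: δQ = √(δp² + δr²) = √(2.77e-06 + 4.36e-07) = 0.00179

0.00179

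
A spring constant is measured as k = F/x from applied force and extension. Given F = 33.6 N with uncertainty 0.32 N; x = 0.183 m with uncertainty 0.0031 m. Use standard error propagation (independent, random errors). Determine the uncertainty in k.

3.57 N/m

Each factor contributes (exponent × relative error)² to (δk/k)²:
  (1·δF/F)² = (1×0.00952)² = 9.07e-05;  (-1·δx/x)² = (-1×0.0169)² = 0.000287
δk/k = √(0.000378) = 0.0194
k = 184 N/m, so δk = 0.0194 × 184 = 3.57 N/m.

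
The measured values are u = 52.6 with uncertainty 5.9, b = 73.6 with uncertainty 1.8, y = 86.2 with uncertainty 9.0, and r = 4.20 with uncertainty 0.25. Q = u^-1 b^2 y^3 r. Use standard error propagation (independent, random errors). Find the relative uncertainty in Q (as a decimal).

Products/powers → add relative errors in quadrature, weighted by exponent:
  (-1·δu/u)² = (-1×0.112)² = 0.0126;  (2·δb/b)² = (2×0.0245)² = 0.00239;  (3·δy/y)² = (3×0.104)² = 0.0981;  (1·δr/r)² = (1×0.0595)² = 0.00354
δQ/Q = √(0.117) = 0.342

0.342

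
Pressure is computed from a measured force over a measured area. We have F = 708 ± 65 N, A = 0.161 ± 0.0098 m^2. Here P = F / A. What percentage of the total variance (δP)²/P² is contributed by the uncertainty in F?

69.5%

(δP/P)² = (1·δF/F)² + (-1·δA/A)²
  F term: (1×0.0918)² = 0.00843
  A term: (-1×0.0609)² = 0.00371
Total = 0.0121. Share from F = 0.00843/0.0121 = 0.695.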